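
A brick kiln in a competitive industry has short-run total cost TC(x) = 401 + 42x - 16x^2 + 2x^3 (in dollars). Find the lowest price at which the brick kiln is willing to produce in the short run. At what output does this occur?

Short-run supply begins at min AVC. From VC = 42x - 16x^2 + 2x^3, AVC = 42 - 16x + 2x^2.
dAVC/dx = -16 + 4x = 0 gives x = 4. min AVC = 42 - 16·4 + 2·4^2 = 10.
So the shutdown price is $10.

$10 per unit, at x = 4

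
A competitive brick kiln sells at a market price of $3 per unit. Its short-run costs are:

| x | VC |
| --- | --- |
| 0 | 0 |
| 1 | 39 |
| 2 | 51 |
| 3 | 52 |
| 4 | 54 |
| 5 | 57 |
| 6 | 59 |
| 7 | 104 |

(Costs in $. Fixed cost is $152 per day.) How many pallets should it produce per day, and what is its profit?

Tabulate TR − TC: x=0: -152; x=1: -188; x=2: -197; x=3: -195; x=4: -194; x=5: -194; x=6: -193; x=7: -235.
Profit is highest at x = 0. Equivalently, the lowest AVC in the table is 59/6 ≈ $9.83 at x = 6, and P = $3 falls below it — price never covers variable cost, so the firm shuts down and loses only its fixed cost.

x = 0 (shut down); profit = -$152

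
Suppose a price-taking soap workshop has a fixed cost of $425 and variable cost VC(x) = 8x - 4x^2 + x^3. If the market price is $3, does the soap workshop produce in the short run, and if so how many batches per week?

From TC, MC = TC'(x) = 8 - 8x + 3x^2 and AVC = VC/x = 8 - 4x + x^2.
AVC hits its minimum where MC = AVC, at x = 2, giving min AVC = 8 - 4·2 + 2^2 = $4.
Since P = $3 < min AVC = $4, price fails to cover variable cost at any output.
Best response: produce nothing and absorb the $425 fixed cost.

Shut down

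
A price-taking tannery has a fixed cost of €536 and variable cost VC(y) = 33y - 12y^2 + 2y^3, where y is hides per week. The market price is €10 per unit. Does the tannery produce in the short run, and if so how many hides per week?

Shut down

Strip out fixed cost: VC = 33y - 12y^2 + 2y^3. Then AVC = 33 - 12y + 2y^2 and MC = 33 - 24y + 6y^2.
AVC is minimized where dAVC/dy = -12 + 4y = 0, at y = 3; min AVC = 33 - 12·3 + 2·3^2 = €15.
P = €10 lies below min AVC = €15; no output level covers variable cost.
Best response: produce nothing and absorb the €536 fixed cost.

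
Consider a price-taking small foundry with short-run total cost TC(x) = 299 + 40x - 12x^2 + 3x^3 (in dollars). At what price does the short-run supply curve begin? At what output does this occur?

$28 per unit, at x = 2

The shutdown price is the minimum of AVC. VC = 40x - 12x^2 + 3x^3, so AVC = 40 - 12x + 3x^2.
At the minimum of AVC, MC = AVC. MC = 40 - 24x + 9x^2; setting MC = AVC gives 6x^2 - 12x = 0, so x = 2. min AVC = 28.
For P < $28 the firm produces nothing.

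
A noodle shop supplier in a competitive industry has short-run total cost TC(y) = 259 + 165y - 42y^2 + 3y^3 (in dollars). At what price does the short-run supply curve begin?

The firm shuts down when price falls below the minimum of average variable cost. AVC = VC/y = 165 - 42y + 3y^2.
dAVC/dy = -42 + 6y = 0 gives y = 7. min AVC = 165 - 42·7 + 3·7^2 = 18.
The firm shuts down for any P below $18.

$18 per unit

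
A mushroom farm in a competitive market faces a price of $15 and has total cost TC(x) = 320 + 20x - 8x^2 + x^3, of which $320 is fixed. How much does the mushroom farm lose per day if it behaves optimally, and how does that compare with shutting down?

Profit = -$270 at x = 5

AVC = 20 - 8x + x^2; min AVC = $4 at x = 4. Since P = $15 ≥ min AVC, the firm produces.
MC = 20 - 16x + 3x^2. Setting P = MC and taking the root on the rising branch gives x* = 5.
TR = 15·5 = 75. TC = 320 + 25 = 345. Profit = 75 − 345 = -$270.
By producing, the firm covers all variable cost plus $50 of fixed cost; shutting down would lose the full $320.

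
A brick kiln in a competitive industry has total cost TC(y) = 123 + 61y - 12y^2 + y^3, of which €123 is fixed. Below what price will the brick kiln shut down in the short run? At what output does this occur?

€25 per unit, at y = 6

The shutdown price is the minimum of AVC. VC = 61y - 12y^2 + y^3, so AVC = 61 - 12y + y^2.
At the minimum of AVC, MC = AVC. MC = 61 - 24y + 3y^2; setting MC = AVC gives 2y^2 - 12y = 0, so y = 6. min AVC = 25.
For P < €25 the firm produces nothing.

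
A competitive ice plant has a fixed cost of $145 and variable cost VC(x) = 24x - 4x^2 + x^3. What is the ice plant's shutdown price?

The firm shuts down when price falls below the minimum of average variable cost. AVC = VC/x = 24 - 4x + x^2.
dAVC/dx = -4 + 2x = 0 gives x = 2. min AVC = 24 - 4·2 + 2^2 = 20.
The firm shuts down for any P below $20.

$20 per unit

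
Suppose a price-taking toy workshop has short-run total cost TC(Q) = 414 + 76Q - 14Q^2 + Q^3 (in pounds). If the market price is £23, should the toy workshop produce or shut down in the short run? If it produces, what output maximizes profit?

Strip out fixed cost: VC = 76Q - 14Q^2 + Q^3. Then AVC = 76 - 14Q + Q^2 and MC = 76 - 28Q + 3Q^2.
AVC is minimized where dAVC/dQ = -14 + 2Q = 0, at Q = 7; min AVC = 76 - 14·7 + 7^2 = £27.
Since P = £23 < min AVC = £27, price fails to cover variable cost at any output.
Best response: produce nothing and absorb the £414 fixed cost.

Shut down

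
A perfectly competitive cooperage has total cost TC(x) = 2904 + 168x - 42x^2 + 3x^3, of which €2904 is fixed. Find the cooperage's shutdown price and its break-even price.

Shutdown price = min AVC. AVC = 168 - 42x + 3x^2, with vertex at x = 7 and minimum €21.
ATC = 2904/x + 168 - 42x + 3x^2. Setting dATC/dx = −2904/x^2 − 42 + 6x = 0 gives x = 11 (since 6·11^3 − 42·11^2 = 2904).
min ATC = 2904/11 + 168 − 42·11 + 3·11^2 = €333. That is the break-even price.
For €21 ≤ P < €333 the firm produces at a loss; below €21 it shuts down.

Shutdown price = €21; break-even price = €333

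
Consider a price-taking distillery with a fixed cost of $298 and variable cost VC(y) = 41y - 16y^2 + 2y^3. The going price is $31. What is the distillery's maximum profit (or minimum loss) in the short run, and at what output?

Profit = -$198 at y = 5

AVC = 41 - 16y + 2y^2; min AVC = $9 at y = 4. Since P = $31 ≥ min AVC, the firm produces.
With MC = 41 - 32y + 6y^2, P = MC on the upward-sloping part at y* = 5.
TR = 31·5 = 155. TC = 298 + 55 = 353. Profit = 155 − 353 = -$198.
Shutting down would mean losing the fixed cost of $298, so operating at a loss of $198 is better by $100.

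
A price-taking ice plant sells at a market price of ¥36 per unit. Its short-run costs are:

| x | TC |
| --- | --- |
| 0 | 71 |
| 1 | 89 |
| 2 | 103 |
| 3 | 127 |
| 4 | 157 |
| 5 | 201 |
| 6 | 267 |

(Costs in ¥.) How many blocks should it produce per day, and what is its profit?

Compute π = P·x − TC at each output: x=0: -71; x=1: -53; x=2: -31; x=3: -19; x=4: -13; x=5: -21; x=6: -51.
Profit is maximized at x = 4. AVC there is 86/4 = ¥21.50 ≤ P, so producing beats shutting down (which would give -¥71).

x = 4; profit = -¥13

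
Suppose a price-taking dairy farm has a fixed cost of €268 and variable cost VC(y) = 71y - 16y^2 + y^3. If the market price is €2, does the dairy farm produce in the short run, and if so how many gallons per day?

Variable cost is VC = 71y - 16y^2 + y^3, so AVC = VC/y = 71 - 16y + y^2 and MC = dTC/dy = 71 - 32y + 3y^2.
AVC hits its minimum where MC = AVC, at y = 8, giving min AVC = 71 - 16·8 + 8^2 = €7.
P = €2 lies below min AVC = €7; no output level covers variable cost.
The firm minimizes its loss by shutting down and losing only its fixed cost of €268.

Shut down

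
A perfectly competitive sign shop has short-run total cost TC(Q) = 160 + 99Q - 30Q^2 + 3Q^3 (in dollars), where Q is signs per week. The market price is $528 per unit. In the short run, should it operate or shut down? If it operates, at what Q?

From TC, MC = TC'(Q) = 99 - 60Q + 9Q^2 and AVC = VC/Q = 99 - 30Q + 3Q^2.
AVC hits its minimum where MC = AVC, at Q = 5, giving min AVC = 99 - 30·5 + 3·5^2 = $24.
P = $528 exceeds min AVC = $24, so the firm stays open.
Set P = MC: 528 = 99 - 60Q + 9Q^2 → -429 - 60Q + 9Q^2 = 0. The roots are Q = -13/3 and Q = 11; the profit-maximizing output is on the rising part of MC, so Q* = 11.
Check: AVC at Q = 11 is $132 ≤ P, so revenue covers variable cost.
Profit = P·Q − TC = 528·11 − 1612 = $4196.

Produce at Q = 11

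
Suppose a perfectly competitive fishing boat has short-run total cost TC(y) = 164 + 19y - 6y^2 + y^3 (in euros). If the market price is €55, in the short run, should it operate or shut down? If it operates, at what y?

Produce at y = 6

Variable cost is VC = 19y - 6y^2 + y^3, so AVC = VC/y = 19 - 6y + y^2 and MC = dTC/dy = 19 - 12y + 3y^2.
The AVC parabola has its vertex at y = 6/2 = 3, where AVC = 19 - 6·3 + 3^2 = €10.
P = €55 exceeds min AVC = €10, so the firm stays open.
Set P = MC: 55 = 19 - 12y + 3y^2 → -36 - 12y + 3y^2 = 0. The roots are y = -2 and y = 6; the profit-maximizing output is on the rising part of MC, so y* = 6.
Check: AVC at y = 6 is €19 ≤ P, so revenue covers variable cost.
Profit = P·y − TC = 55·6 − 278 = €52.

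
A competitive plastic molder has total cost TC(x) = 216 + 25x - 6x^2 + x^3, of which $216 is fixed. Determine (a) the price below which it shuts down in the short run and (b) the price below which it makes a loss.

Shutdown price = min AVC. AVC = 25 - 6x + x^2, with vertex at x = 3 and minimum $16.
ATC = 216/x + 25 - 6x + x^2. Setting dATC/dx = −216/x^2 − 6 + 2x = 0 gives x = 6 (since 2·6^3 − 6·6^2 = 216).
min ATC = 216/6 + 25 − 6·6 + 6^2 = $61. That is the break-even price.
Between these two prices the firm operates at a loss; above $61 it earns a profit.

Shutdown price = $16; break-even price = $61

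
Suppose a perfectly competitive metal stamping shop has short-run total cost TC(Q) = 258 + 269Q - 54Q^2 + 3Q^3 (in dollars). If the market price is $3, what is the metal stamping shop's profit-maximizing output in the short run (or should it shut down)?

Shut down

From TC, MC = TC'(Q) = 269 - 108Q + 9Q^2 and AVC = VC/Q = 269 - 54Q + 3Q^2.
AVC hits its minimum where MC = AVC, at Q = 9, giving min AVC = 269 - 54·9 + 3·9^2 = $26.
P = $3 lies below min AVC = $26; no output level covers variable cost.
Shutting down limits the loss to fixed cost, $258.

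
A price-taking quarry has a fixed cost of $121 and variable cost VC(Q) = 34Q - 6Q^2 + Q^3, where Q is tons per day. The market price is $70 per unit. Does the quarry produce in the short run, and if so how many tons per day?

Produce at Q = 6

From TC, MC = TC'(Q) = 34 - 12Q + 3Q^2 and AVC = VC/Q = 34 - 6Q + Q^2.
AVC hits its minimum where MC = AVC, at Q = 3, giving min AVC = 34 - 6·3 + 3^2 = $25.
Because $70 ≥ $25, revenue can cover variable cost; the firm operates.
Set P = MC: 70 = 34 - 12Q + 3Q^2 → -36 - 12Q + 3Q^2 = 0. The roots are Q = -2 and Q = 6; the profit-maximizing output is on the rising part of MC, so Q* = 6.
Check: AVC at Q = 6 is $34 ≤ P, so revenue covers variable cost.
Profit = P·Q − TC = 70·6 − 325 = $95.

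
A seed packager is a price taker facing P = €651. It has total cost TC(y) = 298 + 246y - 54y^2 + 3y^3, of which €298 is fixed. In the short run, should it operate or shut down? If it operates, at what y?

From TC, MC = TC'(y) = 246 - 108y + 9y^2 and AVC = VC/y = 246 - 54y + 3y^2.
AVC is minimized where dAVC/dy = -54 + 6y = 0, at y = 9; min AVC = 246 - 54·9 + 3·9^2 = €3.
P = €651 exceeds min AVC = €3, so the firm stays open.
Solving P = MC: -405 - 108y + 9y^2 = 0 ⇒ y = -3 or 15. On the upward-sloping branch, y* = 15.
Check: AVC at y = 15 is €111 ≤ P, so revenue covers variable cost.
Profit = P·y − TC = 651·15 − 1963 = €7802.

Produce at y = 15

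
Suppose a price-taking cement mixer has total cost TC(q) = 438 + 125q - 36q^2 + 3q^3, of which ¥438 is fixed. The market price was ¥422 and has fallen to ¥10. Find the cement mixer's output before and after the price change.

AVC = 125 - 36q + 3q^2, minimized at q = 6 where min AVC = ¥17. MC = 125 - 72q + 9q^2.
At P = ¥422 ≥ min AVC, set P = MC on the rising branch: q = 11.
At P = ¥10 < min AVC = ¥17, price no longer covers variable cost at any output, so the firm shuts down: q = 0.

Output falls from 11 to 0 (the firm shuts down)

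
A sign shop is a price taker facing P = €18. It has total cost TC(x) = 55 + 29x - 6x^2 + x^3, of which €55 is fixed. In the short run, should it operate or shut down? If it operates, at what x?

Shut down

From TC, MC = TC'(x) = 29 - 12x + 3x^2 and AVC = VC/x = 29 - 6x + x^2.
The AVC parabola has its vertex at x = 6/2 = 3, where AVC = 29 - 6·3 + 3^2 = €20.
P = €18 lies below min AVC = €20; no output level covers variable cost.
The firm minimizes its loss by shutting down and losing only its fixed cost of €55.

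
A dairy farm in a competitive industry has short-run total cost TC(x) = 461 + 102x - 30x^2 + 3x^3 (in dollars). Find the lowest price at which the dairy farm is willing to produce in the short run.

The shutdown price is the minimum of AVC. VC = 102x - 30x^2 + 3x^3, so AVC = 102 - 30x + 3x^2.
At the minimum of AVC, MC = AVC. MC = 102 - 60x + 9x^2; setting MC = AVC gives 6x^2 - 30x = 0, so x = 5. min AVC = 27.
The firm shuts down for any P below $27.

$27 per unit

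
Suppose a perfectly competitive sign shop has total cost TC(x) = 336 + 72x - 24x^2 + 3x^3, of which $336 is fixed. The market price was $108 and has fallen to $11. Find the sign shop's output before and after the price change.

MC = 72 - 48x + 9x^2; the shutdown threshold is min AVC = $24 (at x = 4).
With P = $108 above the shutdown price, P = MC gives x = 6.
At P = $11 < min AVC = $24, price no longer covers variable cost at any output, so the firm shuts down: x = 0.

Output falls from 6 to 0 (the firm shuts down)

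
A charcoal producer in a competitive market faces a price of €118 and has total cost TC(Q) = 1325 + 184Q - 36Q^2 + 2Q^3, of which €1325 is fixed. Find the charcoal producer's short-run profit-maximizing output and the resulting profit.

Profit = -€357 at Q = 11

AVC = 184 - 36Q + 2Q^2; min AVC = €22 at Q = 9. Since P = €118 ≥ min AVC, the firm produces.
MC = 184 - 72Q + 6Q^2. Setting P = MC and taking the root on the rising branch gives Q* = 11.
TR = 118·11 = 1298. TC = 1325 + 330 = 1655. Profit = 1298 − 1655 = -€357.
That loss of €357 beats the €1325 the firm would lose by shutting down; producing recovers €968 of fixed cost.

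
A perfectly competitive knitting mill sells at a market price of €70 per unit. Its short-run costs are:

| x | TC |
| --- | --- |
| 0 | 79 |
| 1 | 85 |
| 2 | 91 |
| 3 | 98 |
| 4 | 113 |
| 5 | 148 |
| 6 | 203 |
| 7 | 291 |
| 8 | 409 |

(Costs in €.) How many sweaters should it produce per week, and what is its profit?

x = 6; profit = €217

Profit at each row (π = 70x − TC): x=0: -79; x=1: -15; x=2: 49; x=3: 112; x=4: 167; x=5: 202; x=6: 217; x=7: 199; x=8: 151.
Profit is maximized at x = 6. AVC there is 124/6 = €20.67 ≤ P, so producing beats shutting down (which would give -€79).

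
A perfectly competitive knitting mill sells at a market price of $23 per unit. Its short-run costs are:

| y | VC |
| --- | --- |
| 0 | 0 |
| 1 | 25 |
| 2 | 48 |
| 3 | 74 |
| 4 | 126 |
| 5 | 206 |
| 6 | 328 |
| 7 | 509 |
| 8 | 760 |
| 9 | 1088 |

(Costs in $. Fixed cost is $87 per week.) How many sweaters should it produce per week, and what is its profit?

y = 0 (shut down); profit = -$87

Tabulate TR − TC: y=0: -87; y=1: -89; y=2: -89; y=3: -92; y=4: -121; y=5: -178; y=6: -277; y=7: -435; y=8: -663; y=9: -968.
Profit is highest at y = 0. Equivalently, the lowest AVC in the table is 48/2 ≈ $24 at y = 2, and P = $23 falls below it — price never covers variable cost, so the firm shuts down and loses only its fixed cost.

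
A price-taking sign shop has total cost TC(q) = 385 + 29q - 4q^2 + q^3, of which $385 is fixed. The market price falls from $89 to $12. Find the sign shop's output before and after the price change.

AVC = 29 - 4q + q^2, minimized at q = 2 where min AVC = $25. MC = 29 - 8q + 3q^2.
With P = $89 above the shutdown price, P = MC gives q = 6.
At P = $12 < min AVC = $25, price no longer covers variable cost at any output, so the firm shuts down: q = 0.

Output falls from 6 to 0 (the firm shuts down)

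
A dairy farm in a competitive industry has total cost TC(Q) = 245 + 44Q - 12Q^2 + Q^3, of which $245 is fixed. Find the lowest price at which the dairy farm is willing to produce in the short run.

The shutdown price is the minimum of AVC. VC = 44Q - 12Q^2 + Q^3, so AVC = 44 - 12Q + Q^2.
dAVC/dQ = -12 + 2Q = 0 gives Q = 6. min AVC = 44 - 12·6 + 6^2 = 8.
For P < $8 the firm produces nothing.

$8 per unit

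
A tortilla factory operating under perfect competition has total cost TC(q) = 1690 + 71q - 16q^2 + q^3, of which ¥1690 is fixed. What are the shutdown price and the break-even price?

AVC = 71 - 16q + q^2; minimized at q = 8, giving min AVC = ¥7. That is the shutdown price.
ATC = 1690/q + 71 - 16q + q^2. Setting dATC/dq = −1690/q^2 − 16 + 2q = 0 gives q = 13 (since 2·13^3 − 16·13^2 = 1690).
min ATC = 1690/13 + 71 − 16·13 + 13^2 = ¥162. That is the break-even price.
Between these two prices the firm operates at a loss; above ¥162 it earns a profit.

Shutdown price = ¥7; break-even price = ¥162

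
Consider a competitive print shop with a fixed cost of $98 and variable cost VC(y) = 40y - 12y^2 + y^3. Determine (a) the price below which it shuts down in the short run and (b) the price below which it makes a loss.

Shutdown price = $4; break-even price = $19

AVC = 40 - 12y + y^2; minimized at y = 6, giving min AVC = $4. That is the shutdown price.
ATC = 98/y + 40 - 12y + y^2. Setting dATC/dy = −98/y^2 − 12 + 2y = 0 gives y = 7 (since 2·7^3 − 12·7^2 = 98).
min ATC = 98/7 + 40 − 12·7 + 7^2 = $19. That is the break-even price.
Between these two prices the firm operates at a loss; above $19 it earns a profit.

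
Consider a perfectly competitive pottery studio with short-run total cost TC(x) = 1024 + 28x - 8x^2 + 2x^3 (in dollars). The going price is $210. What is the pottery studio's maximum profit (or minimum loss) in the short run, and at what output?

Profit = -$44 at x = 7

AVC = 28 - 8x + 2x^2 has its minimum $20 at x = 2; price $210 clears that bar, so the firm operates.
With MC = 28 - 16x + 6x^2, P = MC on the upward-sloping part at x* = 7.
TR = 210·7 = 1470. TC = 1024 + 490 = 1514. Profit = 1470 − 1514 = -$44.
Shutting down would mean losing the fixed cost of $1024, so operating at a loss of $44 is better by $980.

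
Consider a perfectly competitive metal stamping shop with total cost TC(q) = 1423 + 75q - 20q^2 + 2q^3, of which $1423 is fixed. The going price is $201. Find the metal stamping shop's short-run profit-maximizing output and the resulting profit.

Profit = -$127 at q = 9

AVC = 75 - 20q + 2q^2 has its minimum $25 at q = 5; price $201 clears that bar, so the firm operates.
With MC = 75 - 40q + 6q^2, P = MC on the upward-sloping part at q* = 9.
TR = 201·9 = 1809. TC = 1423 + 513 = 1936. Profit = 1809 − 1936 = -$127.
Shutting down would mean losing the fixed cost of $1423, so operating at a loss of $127 is better by $1296.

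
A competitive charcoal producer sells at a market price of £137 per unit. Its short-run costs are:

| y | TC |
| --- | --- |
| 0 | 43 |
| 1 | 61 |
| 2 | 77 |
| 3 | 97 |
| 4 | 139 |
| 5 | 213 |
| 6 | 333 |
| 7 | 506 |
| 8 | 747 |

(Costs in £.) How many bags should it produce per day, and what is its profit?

y = 6; profit = £489

Compute π = P·y − TC at each output: y=0: -43; y=1: 76; y=2: 197; y=3: 314; y=4: 409; y=5: 472; y=6: 489; y=7: 453; y=8: 349.
Profit is maximized at y = 6. AVC there is 290/6 = £48.33 ≤ P, so producing beats shutting down (which would give -£43).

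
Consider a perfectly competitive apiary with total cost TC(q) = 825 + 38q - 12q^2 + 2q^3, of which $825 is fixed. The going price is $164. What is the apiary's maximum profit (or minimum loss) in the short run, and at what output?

Profit = -$41 at q = 7

AVC = 38 - 12q + 2q^2; min AVC = $20 at q = 3. Since P = $164 ≥ min AVC, the firm produces.
With MC = 38 - 24q + 6q^2, P = MC on the upward-sloping part at q* = 7.
TR = 164·7 = 1148. TC = 825 + 364 = 1189. Profit = 1148 − 1189 = -$41.
That loss of $41 beats the $825 the firm would lose by shutting down; producing recovers $784 of fixed cost.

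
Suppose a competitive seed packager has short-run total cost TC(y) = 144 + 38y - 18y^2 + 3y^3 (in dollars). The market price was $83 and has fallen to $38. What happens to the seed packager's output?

AVC = 38 - 18y + 3y^2, minimized at y = 3 where min AVC = $11. MC = 38 - 36y + 9y^2.
At P = $83 ≥ min AVC, set P = MC on the rising branch: y = 5.
At P = $38 ≥ min AVC, set P = MC: y = 4. The firm stays open but cuts output.

Output falls from 5 to 4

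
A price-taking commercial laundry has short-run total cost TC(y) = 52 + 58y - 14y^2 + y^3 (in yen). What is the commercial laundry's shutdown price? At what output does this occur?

¥9 per unit, at y = 7

The firm shuts down when price falls below the minimum of average variable cost. AVC = VC/y = 58 - 14y + y^2.
At the minimum of AVC, MC = AVC. MC = 58 - 28y + 3y^2; setting MC = AVC gives 2y^2 - 14y = 0, so y = 7. min AVC = 9.
For P < ¥9 the firm produces nothing.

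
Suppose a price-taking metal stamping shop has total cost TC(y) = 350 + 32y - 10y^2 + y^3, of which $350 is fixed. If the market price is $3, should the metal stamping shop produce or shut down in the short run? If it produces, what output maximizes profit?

Shut down

Variable cost is VC = 32y - 10y^2 + y^3, so AVC = VC/y = 32 - 10y + y^2 and MC = dTC/dy = 32 - 20y + 3y^2.
The AVC parabola has its vertex at y = 10/2 = 5, where AVC = 32 - 10·5 + 5^2 = $7.
Since P = $3 < min AVC = $7, price fails to cover variable cost at any output.
Shutting down limits the loss to fixed cost, $350.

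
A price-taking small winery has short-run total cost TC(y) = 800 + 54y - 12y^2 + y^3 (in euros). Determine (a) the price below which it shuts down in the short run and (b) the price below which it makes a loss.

Shutdown price = min AVC. AVC = 54 - 12y + y^2, with vertex at y = 6 and minimum €18.
ATC = 800/y + 54 - 12y + y^2. Setting dATC/dy = −800/y^2 − 12 + 2y = 0 gives y = 10 (since 2·10^3 − 12·10^2 = 800).
min ATC = 800/10 + 54 − 12·10 + 10^2 = €114. That is the break-even price.
For €18 ≤ P < €114 the firm produces at a loss; below €18 it shuts down.

Shutdown price = €18; break-even price = €114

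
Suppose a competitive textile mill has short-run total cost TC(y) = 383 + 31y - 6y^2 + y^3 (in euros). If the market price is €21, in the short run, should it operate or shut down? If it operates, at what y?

From TC, MC = TC'(y) = 31 - 12y + 3y^2 and AVC = VC/y = 31 - 6y + y^2.
AVC hits its minimum where MC = AVC, at y = 3, giving min AVC = 31 - 6·3 + 3^2 = €22.
Since P = €21 < min AVC = €22, price fails to cover variable cost at any output.
Best response: produce nothing and absorb the €383 fixed cost.

Shut down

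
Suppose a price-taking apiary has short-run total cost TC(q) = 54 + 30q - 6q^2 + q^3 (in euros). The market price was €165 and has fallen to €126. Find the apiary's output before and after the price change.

Output falls from 9 to 8

MC = 30 - 12q + 3q^2; the shutdown threshold is min AVC = €21 (at q = 3).
At P = €165 ≥ min AVC, set P = MC on the rising branch: q = 9.
At P = €126 ≥ min AVC, set P = MC: q = 8. The firm stays open but cuts output.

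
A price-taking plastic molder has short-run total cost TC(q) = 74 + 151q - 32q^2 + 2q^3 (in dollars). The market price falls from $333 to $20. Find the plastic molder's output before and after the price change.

Output falls from 13 to 0 (the firm shuts down)

AVC = 151 - 32q + 2q^2, minimized at q = 8 where min AVC = $23. MC = 151 - 64q + 6q^2.
At P = $333 ≥ min AVC, set P = MC on the rising branch: q = 13.
At P = $20 < min AVC = $23, price no longer covers variable cost at any output, so the firm shuts down: q = 0.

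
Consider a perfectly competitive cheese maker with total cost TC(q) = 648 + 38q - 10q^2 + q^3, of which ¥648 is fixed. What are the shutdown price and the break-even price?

AVC = 38 - 10q + q^2; minimized at q = 5, giving min AVC = ¥13. That is the shutdown price.
ATC = 648/q + 38 - 10q + q^2. Setting dATC/dq = −648/q^2 − 10 + 2q = 0 gives q = 9 (since 2·9^3 − 10·9^2 = 648).
min ATC = 648/9 + 38 − 10·9 + 9^2 = ¥101. That is the break-even price.
Between these two prices the firm operates at a loss; above ¥101 it earns a profit.

Shutdown price = ¥13; break-even price = ¥101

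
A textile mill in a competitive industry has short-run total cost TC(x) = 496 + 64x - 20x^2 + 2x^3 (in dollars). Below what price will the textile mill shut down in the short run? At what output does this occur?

The shutdown price is the minimum of AVC. VC = 64x - 20x^2 + 2x^3, so AVC = 64 - 20x + 2x^2.
dAVC/dx = -20 + 4x = 0 gives x = 5. min AVC = 64 - 20·5 + 2·5^2 = 14.
The firm shuts down for any P below $14.

$14 per unit, at x = 5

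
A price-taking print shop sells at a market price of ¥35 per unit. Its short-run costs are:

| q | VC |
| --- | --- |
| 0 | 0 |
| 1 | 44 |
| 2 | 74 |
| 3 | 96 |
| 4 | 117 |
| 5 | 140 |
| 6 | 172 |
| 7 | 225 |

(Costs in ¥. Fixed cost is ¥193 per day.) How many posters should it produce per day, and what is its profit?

Compute π = P·q − TC at each output: q=0: -193; q=1: -202; q=2: -197; q=3: -184; q=4: -170; q=5: -158; q=6: -155; q=7: -173.
Profit is maximized at q = 6. AVC there is 172/6 = ¥28.67 ≤ P, so producing beats shutting down (which would give -¥193).

q = 6; profit = -¥155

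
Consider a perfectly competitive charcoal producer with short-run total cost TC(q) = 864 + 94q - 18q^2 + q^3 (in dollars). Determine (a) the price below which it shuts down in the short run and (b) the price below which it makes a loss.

Shutdown price = $13; break-even price = $94

Shutdown price = min AVC. AVC = 94 - 18q + q^2, with vertex at q = 9 and minimum $13.
ATC = 864/q + 94 - 18q + q^2. Setting dATC/dq = −864/q^2 − 18 + 2q = 0 gives q = 12 (since 2·12^3 − 18·12^2 = 864).
min ATC = 864/12 + 94 − 18·12 + 12^2 = $94. That is the break-even price.
Between these two prices the firm operates at a loss; above $94 it earns a profit.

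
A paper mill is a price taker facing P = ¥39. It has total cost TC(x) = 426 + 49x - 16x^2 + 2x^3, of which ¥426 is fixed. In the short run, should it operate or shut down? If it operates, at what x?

Produce at x = 5

From TC, MC = TC'(x) = 49 - 32x + 6x^2 and AVC = VC/x = 49 - 16x + 2x^2.
AVC is minimized where dAVC/dx = -16 + 4x = 0, at x = 4; min AVC = 49 - 16·4 + 2·4^2 = ¥17.
Because ¥39 ≥ ¥17, revenue can cover variable cost; the firm operates.
Solving P = MC: 10 - 32x + 6x^2 = 0 ⇒ x = 1/3 or 5. On the upward-sloping branch, x* = 5.
Check: AVC at x = 5 is ¥19 ≤ P, so revenue covers variable cost.
Profit = P·x − TC = 39·5 − 521 = -¥326, a loss, but smaller than the ¥426 fixed cost the firm would lose by shutting down.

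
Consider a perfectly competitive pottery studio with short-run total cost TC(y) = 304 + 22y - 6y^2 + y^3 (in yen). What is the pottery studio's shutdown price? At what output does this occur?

¥13 per unit, at y = 3

The shutdown price is the minimum of AVC. VC = 22y - 6y^2 + y^3, so AVC = 22 - 6y + y^2.
At the minimum of AVC, MC = AVC. MC = 22 - 12y + 3y^2; setting MC = AVC gives 2y^2 - 6y = 0, so y = 3. min AVC = 13.
For P < ¥13 the firm produces nothing.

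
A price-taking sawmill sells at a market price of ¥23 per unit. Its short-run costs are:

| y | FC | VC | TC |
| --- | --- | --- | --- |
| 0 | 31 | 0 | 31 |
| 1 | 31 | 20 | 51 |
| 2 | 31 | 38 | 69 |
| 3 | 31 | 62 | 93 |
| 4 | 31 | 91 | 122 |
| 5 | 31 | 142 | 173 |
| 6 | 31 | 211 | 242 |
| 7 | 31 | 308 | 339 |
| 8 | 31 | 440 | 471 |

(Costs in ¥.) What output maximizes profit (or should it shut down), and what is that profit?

y = 2; profit = -¥23

Tabulate TR − TC: y=0: -31; y=1: -28; y=2: -23; y=3: -24; y=4: -30; y=5: -58; y=6: -104; y=7: -178; y=8: -287.
Profit is maximized at y = 2. AVC there is 38/2 = ¥19 ≤ P, so producing beats shutting down (which would give -¥31).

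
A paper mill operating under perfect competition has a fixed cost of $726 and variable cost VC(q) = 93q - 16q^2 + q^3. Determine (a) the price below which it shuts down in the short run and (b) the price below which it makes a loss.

Shutdown price = $29; break-even price = $104

AVC = 93 - 16q + q^2; minimized at q = 8, giving min AVC = $29. That is the shutdown price.
ATC = 726/q + 93 - 16q + q^2. Setting dATC/dq = −726/q^2 − 16 + 2q = 0 gives q = 11 (since 2·11^3 − 16·11^2 = 726).
min ATC = 726/11 + 93 − 16·11 + 11^2 = $104. That is the break-even price.
For $29 ≤ P < $104 the firm produces at a loss; below $29 it shuts down.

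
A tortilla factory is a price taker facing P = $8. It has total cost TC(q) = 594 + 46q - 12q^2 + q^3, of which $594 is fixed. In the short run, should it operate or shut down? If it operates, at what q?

From TC, MC = TC'(q) = 46 - 24q + 3q^2 and AVC = VC/q = 46 - 12q + q^2.
The AVC parabola has its vertex at q = 12/2 = 6, where AVC = 46 - 12·6 + 6^2 = $10.
With P < min AVC ($8 < $10), every unit sold adds to the loss.
Best response: produce nothing and absorb the $594 fixed cost.

Shut down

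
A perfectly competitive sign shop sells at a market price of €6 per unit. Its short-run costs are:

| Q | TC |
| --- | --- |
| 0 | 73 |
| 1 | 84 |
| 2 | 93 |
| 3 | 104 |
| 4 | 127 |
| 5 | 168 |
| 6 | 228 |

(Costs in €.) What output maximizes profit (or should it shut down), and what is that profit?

Compute π = P·Q − TC at each output: Q=0: -73; Q=1: -78; Q=2: -81; Q=3: -86; Q=4: -103; Q=5: -138; Q=6: -192.
Profit is highest at Q = 0. Equivalently, the lowest AVC in the table is 20/2 ≈ €10 at Q = 2, and P = €6 falls below it — price never covers variable cost, so the firm shuts down and loses only its fixed cost.

Q = 0 (shut down); profit = -€73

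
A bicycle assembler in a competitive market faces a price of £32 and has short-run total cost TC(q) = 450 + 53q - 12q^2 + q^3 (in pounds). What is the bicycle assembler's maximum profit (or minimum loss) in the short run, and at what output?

Profit = -£352 at q = 7

AVC = 53 - 12q + q^2 has its minimum £17 at q = 6; price £32 clears that bar, so the firm operates.
MC = 53 - 24q + 3q^2. Setting P = MC and taking the root on the rising branch gives q* = 7.
TR = 32·7 = 224. TC = 450 + 126 = 576. Profit = 224 − 576 = -£352.
By producing, the firm covers all variable cost plus £98 of fixed cost; shutting down would lose the full £450.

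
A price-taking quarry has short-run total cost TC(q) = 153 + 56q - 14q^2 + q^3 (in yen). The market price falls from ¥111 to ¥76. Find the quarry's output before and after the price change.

Output falls from 11 to 10

MC = 56 - 28q + 3q^2; the shutdown threshold is min AVC = ¥7 (at q = 7).
At P = ¥111 ≥ min AVC, set P = MC on the rising branch: q = 11.
At P = ¥76 ≥ min AVC, set P = MC: q = 10. The firm stays open but cuts output.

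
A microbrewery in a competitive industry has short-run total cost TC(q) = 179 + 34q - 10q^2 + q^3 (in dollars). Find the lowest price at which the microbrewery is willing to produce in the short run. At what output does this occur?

$9 per unit, at q = 5

The firm shuts down when price falls below the minimum of average variable cost. AVC = VC/q = 34 - 10q + q^2.
dAVC/dq = -10 + 2q = 0 gives q = 5. min AVC = 34 - 10·5 + 5^2 = 9.
The firm shuts down for any P below $9.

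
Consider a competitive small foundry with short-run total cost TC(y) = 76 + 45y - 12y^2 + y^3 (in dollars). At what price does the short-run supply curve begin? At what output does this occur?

Short-run supply begins at min AVC. From VC = 45y - 12y^2 + y^3, AVC = 45 - 12y + y^2.
At the minimum of AVC, MC = AVC. MC = 45 - 24y + 3y^2; setting MC = AVC gives 2y^2 - 12y = 0, so y = 6. min AVC = 9.
The firm shuts down for any P below $9.

$9 per unit, at y = 6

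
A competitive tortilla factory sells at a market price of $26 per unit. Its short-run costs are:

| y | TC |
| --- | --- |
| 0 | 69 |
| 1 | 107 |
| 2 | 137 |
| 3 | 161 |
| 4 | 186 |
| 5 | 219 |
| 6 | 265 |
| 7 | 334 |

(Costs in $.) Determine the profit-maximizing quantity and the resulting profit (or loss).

y = 0 (shut down); profit = -$69

Tabulate TR − TC: y=0: -69; y=1: -81; y=2: -85; y=3: -83; y=4: -82; y=5: -89; y=6: -109; y=7: -152.
Profit is highest at y = 0. Equivalently, the lowest AVC in the table is 117/4 ≈ $29.25 at y = 4, and P = $26 falls below it — price never covers variable cost, so the firm shuts down and loses only its fixed cost.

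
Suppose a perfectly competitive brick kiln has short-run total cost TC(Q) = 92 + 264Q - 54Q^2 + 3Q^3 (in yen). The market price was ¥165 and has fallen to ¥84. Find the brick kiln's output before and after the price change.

Output falls from 11 to 10

AVC = 264 - 54Q + 3Q^2, minimized at Q = 9 where min AVC = ¥21. MC = 264 - 108Q + 9Q^2.
At P = ¥165 ≥ min AVC, set P = MC on the rising branch: Q = 11.
At P = ¥84 ≥ min AVC, set P = MC: Q = 10. The firm stays open but cuts output.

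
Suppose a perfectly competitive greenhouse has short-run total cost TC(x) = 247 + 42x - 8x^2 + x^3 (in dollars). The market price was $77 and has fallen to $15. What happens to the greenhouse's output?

Output falls from 7 to 0 (the firm shuts down)

AVC = 42 - 8x + x^2, minimized at x = 4 where min AVC = $26. MC = 42 - 16x + 3x^2.
At P = $77 ≥ min AVC, set P = MC on the rising branch: x = 7.
At P = $15 < min AVC = $26, price no longer covers variable cost at any output, so the firm shuts down: x = 0.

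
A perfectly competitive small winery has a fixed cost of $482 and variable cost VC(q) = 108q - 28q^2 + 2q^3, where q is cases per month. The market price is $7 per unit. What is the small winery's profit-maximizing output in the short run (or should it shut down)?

Shut down

Strip out fixed cost: VC = 108q - 28q^2 + 2q^3. Then AVC = 108 - 28q + 2q^2 and MC = 108 - 56q + 6q^2.
The AVC parabola has its vertex at q = 28/4 = 7, where AVC = 108 - 28·7 + 2·7^2 = $10.
Since P = $7 < min AVC = $10, price fails to cover variable cost at any output.
The firm minimizes its loss by shutting down and losing only its fixed cost of $482.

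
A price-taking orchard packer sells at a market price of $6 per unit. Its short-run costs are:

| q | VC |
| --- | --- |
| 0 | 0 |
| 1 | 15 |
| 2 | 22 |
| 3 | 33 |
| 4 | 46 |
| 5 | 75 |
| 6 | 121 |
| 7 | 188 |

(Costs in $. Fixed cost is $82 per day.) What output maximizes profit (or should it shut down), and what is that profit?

q = 0 (shut down); profit = -$82

Compute π = P·q − TC at each output: q=0: -82; q=1: -91; q=2: -92; q=3: -97; q=4: -104; q=5: -127; q=6: -167; q=7: -228.
Profit is highest at q = 0. Equivalently, the lowest AVC in the table is 22/2 ≈ $11 at q = 2, and P = $6 falls below it — price never covers variable cost, so the firm shuts down and loses only its fixed cost.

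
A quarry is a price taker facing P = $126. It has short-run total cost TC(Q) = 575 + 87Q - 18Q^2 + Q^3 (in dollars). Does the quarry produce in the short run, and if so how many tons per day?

From TC, MC = TC'(Q) = 87 - 36Q + 3Q^2 and AVC = VC/Q = 87 - 18Q + Q^2.
The AVC parabola has its vertex at Q = 18/2 = 9, where AVC = 87 - 18·9 + 9^2 = $6.
P = $126 exceeds min AVC = $6, so the firm stays open.
Solving P = MC: -39 - 36Q + 3Q^2 = 0 ⇒ Q = -1 or 13. On the upward-sloping branch, Q* = 13.
Check: AVC at Q = 13 is $22 ≤ P, so revenue covers variable cost.
Profit = P·Q − TC = 126·13 − 861 = $777.

Produce at Q = 13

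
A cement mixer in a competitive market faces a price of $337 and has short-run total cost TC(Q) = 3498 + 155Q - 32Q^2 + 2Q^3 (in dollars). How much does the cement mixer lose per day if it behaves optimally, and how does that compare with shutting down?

AVC = 155 - 32Q + 2Q^2; min AVC = $27 at Q = 8. Since P = $337 ≥ min AVC, the firm produces.
With MC = 155 - 64Q + 6Q^2, P = MC on the upward-sloping part at Q* = 13.
TR = 337·13 = 4381. TC = 3498 + 1001 = 4499. Profit = 4381 − 4499 = -$118.
Shutting down would mean losing the fixed cost of $3498, so operating at a loss of $118 is better by $3380.

Profit = -$118 at Q = 13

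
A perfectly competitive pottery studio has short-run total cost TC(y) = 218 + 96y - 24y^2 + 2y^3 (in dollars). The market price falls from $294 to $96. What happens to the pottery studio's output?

Output falls from 11 to 8

MC = 96 - 48y + 6y^2; the shutdown threshold is min AVC = $24 (at y = 6).
At P = $294 ≥ min AVC, set P = MC on the rising branch: y = 11.
At P = $96 ≥ min AVC, set P = MC: y = 8. The firm stays open but cuts output.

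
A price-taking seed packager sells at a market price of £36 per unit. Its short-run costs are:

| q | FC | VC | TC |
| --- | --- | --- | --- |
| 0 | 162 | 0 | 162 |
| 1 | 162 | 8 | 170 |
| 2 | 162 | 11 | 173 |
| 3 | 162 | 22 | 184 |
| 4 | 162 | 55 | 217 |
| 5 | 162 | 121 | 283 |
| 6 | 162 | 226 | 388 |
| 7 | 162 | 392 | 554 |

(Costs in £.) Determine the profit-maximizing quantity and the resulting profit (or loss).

Profit at each row (π = 36q − TC): q=0: -162; q=1: -134; q=2: -101; q=3: -76; q=4: -73; q=5: -103; q=6: -172; q=7: -302.
Profit is maximized at q = 4. AVC there is 55/4 = £13.75 ≤ P, so producing beats shutting down (which would give -£162).

q = 4; profit = -£73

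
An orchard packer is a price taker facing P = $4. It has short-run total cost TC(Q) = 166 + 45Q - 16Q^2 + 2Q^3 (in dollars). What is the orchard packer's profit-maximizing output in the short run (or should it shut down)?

Variable cost is VC = 45Q - 16Q^2 + 2Q^3, so AVC = VC/Q = 45 - 16Q + 2Q^2 and MC = dTC/dQ = 45 - 32Q + 6Q^2.
AVC hits its minimum where MC = AVC, at Q = 4, giving min AVC = 45 - 16·4 + 2·4^2 = $13.
Since P = $4 < min AVC = $13, price fails to cover variable cost at any output.
Shutting down limits the loss to fixed cost, $166.

Shut down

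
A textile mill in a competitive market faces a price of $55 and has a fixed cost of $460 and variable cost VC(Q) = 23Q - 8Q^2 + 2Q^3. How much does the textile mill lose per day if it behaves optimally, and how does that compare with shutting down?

Profit = -$332 at Q = 4

AVC = 23 - 8Q + 2Q^2 has its minimum $15 at Q = 2; price $55 clears that bar, so the firm operates.
MC = 23 - 16Q + 6Q^2. Setting P = MC and taking the root on the rising branch gives Q* = 4.
TR = 55·4 = 220. TC = 460 + 92 = 552. Profit = 220 − 552 = -$332.
Shutting down would mean losing the fixed cost of $460, so operating at a loss of $332 is better by $128.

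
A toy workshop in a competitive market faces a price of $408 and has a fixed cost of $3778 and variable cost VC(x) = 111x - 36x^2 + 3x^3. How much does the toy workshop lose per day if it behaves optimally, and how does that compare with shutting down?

Profit = -$148 at x = 11

AVC = 111 - 36x + 3x^2; min AVC = $3 at x = 6. Since P = $408 ≥ min AVC, the firm produces.
MC = 111 - 72x + 9x^2. Setting P = MC and taking the root on the rising branch gives x* = 11.
TR = 408·11 = 4488. TC = 3778 + 858 = 4636. Profit = 4488 − 4636 = -$148.
By producing, the firm covers all variable cost plus $3630 of fixed cost; shutting down would lose the full $3778.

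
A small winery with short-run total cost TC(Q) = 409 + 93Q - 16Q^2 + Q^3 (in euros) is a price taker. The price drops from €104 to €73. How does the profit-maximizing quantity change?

MC = 93 - 32Q + 3Q^2; the shutdown threshold is min AVC = €29 (at Q = 8).
At P = €104 ≥ min AVC, set P = MC on the rising branch: Q = 11.
At P = €73 ≥ min AVC, set P = MC: Q = 10. The firm stays open but cuts output.

Output falls from 11 to 10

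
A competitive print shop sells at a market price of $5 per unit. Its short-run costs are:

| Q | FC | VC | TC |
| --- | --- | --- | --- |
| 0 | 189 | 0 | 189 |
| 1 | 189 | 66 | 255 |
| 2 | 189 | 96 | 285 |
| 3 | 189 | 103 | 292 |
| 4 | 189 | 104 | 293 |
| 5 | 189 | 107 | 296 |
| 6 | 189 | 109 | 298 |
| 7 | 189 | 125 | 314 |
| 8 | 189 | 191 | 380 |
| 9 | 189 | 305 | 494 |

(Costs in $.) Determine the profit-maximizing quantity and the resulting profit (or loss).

Profit at each row (π = 5Q − TC): Q=0: -189; Q=1: -250; Q=2: -275; Q=3: -277; Q=4: -273; Q=5: -271; Q=6: -268; Q=7: -279; Q=8: -340; Q=9: -449.
Profit is highest at Q = 0. Equivalently, the lowest AVC in the table is 125/7 ≈ $17.86 at Q = 7, and P = $5 falls below it — price never covers variable cost, so the firm shuts down and loses only its fixed cost.

Q = 0 (shut down); profit = -$189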